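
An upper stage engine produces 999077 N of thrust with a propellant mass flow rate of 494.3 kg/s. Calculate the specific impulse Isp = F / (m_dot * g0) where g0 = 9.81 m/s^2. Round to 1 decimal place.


Step 1: m_dot * g0 = 494.3 * 9.81 = 4849.08
Step 2: Isp = 999077 / 4849.08 = 206.0 s

206.0


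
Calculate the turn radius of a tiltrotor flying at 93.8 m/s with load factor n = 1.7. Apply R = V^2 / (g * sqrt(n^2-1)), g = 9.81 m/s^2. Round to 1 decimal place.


Step 1: V^2 = 93.8^2 = 8798.44
Step 2: n^2 - 1 = 1.7^2 - 1 = 1.89
Step 3: sqrt(1.89) = 1.374773
Step 4: R = 8798.44 / (9.81 * 1.374773) = 652.4 m

652.4


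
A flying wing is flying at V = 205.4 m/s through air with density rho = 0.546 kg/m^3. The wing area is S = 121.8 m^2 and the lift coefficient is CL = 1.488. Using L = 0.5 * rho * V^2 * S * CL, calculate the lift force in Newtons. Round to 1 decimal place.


Step 1: Calculate dynamic pressure q = 0.5 * 0.546 * 205.4^2 = 0.5 * 0.546 * 42189.16 = 11517.6407 Pa
Step 2: Multiply by wing area and lift coefficient: L = 11517.6407 * 121.8 * 1.488
Step 3: L = 1402848.6348 * 1.488 = 2087438.8 N

2087438.8


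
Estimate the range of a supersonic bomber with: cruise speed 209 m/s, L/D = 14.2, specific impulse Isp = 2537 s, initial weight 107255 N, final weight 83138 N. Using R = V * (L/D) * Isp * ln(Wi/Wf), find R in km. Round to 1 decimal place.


Step 1: Coefficient = V * (L/D) * Isp = 209 * 14.2 * 2537 = 7529308.6 m
Step 2: Wi/Wf = 107255 / 83138 = 1.290084
Step 3: ln(1.290084) = 0.254707
Step 4: R = 7529308.6 * 0.254707 = 1917769.9 m = 1917.8 km

1917.8


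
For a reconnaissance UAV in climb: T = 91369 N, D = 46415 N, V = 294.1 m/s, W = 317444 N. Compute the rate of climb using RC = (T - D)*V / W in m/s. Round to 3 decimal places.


Step 1: Excess thrust = T - D = 91369 - 46415 = 44954 N
Step 2: Excess power = 44954 * 294.1 = 13220971.4 W
Step 3: RC = 13220971.4 / 317444 = 41.648 m/s

41.648


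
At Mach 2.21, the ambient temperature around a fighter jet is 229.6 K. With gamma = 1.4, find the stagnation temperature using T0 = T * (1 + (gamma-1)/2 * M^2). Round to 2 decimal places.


Step 1: (gamma-1)/2 = 0.2
Step 2: M^2 = 4.8841
Step 3: 1 + 0.2 * 4.8841 = 1.97682
Step 4: T0 = 229.6 * 1.97682 = 453.88 K

453.88


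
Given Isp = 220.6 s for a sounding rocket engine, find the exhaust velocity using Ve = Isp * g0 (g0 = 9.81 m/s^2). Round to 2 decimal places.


Step 1: Ve = Isp * g0 = 220.6 * 9.81
Step 2: Ve = 2164.09 m/s

2164.09


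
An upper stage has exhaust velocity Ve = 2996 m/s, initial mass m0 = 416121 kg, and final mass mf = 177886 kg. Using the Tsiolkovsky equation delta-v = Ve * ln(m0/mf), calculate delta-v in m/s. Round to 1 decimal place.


Step 1: Mass ratio m0/mf = 416121 / 177886 = 2.339257
Step 2: ln(2.339257) = 0.849833
Step 3: delta-v = 2996 * 0.849833 = 2546.1 m/s

2546.1


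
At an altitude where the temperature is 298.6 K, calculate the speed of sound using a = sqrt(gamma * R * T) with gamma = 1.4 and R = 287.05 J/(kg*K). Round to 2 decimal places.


Step 1: gamma * R * T = 1.4 * 287.05 * 298.6 = 119998.382
Step 2: a = sqrt(119998.382) = 346.41 m/s

346.41


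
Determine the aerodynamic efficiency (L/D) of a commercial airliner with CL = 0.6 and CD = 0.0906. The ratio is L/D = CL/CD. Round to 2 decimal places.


Step 1: L/D = CL / CD = 0.6 / 0.0906
Step 2: L/D = 6.62

6.62


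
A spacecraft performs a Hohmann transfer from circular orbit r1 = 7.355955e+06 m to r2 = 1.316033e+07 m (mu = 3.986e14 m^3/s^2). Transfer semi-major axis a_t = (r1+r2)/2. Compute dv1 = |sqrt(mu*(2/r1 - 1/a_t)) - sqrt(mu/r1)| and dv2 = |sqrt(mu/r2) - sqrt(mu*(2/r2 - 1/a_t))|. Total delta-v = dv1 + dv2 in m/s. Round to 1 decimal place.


Step 1: Transfer semi-major axis a_t = (7.355955e+06 + 1.316033e+07) / 2 = 1.025814e+07 m
Step 2: v1 (circular at r1) = sqrt(mu/r1) = 7361.21 m/s
Step 3: v_t1 = sqrt(mu*(2/r1 - 1/a_t)) = 8337.74 m/s
Step 4: dv1 = |8337.74 - 7361.21| = 976.53 m/s
Step 5: v2 (circular at r2) = 5503.45 m/s, v_t2 = 4660.37 m/s
Step 6: dv2 = |5503.45 - 4660.37| = 843.08 m/s
Step 7: Total delta-v = 976.53 + 843.08 = 1819.6 m/s

1819.6


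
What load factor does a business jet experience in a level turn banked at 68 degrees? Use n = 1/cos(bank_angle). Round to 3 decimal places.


Step 1: Convert 68 degrees to radians = 1.186824
Step 2: cos(68 deg) = 0.374607
Step 3: n = 1 / 0.374607 = 2.669

2.669


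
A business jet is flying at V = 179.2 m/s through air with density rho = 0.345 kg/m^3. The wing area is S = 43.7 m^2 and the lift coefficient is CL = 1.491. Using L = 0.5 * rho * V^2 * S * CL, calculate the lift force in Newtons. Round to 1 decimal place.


Step 1: Calculate dynamic pressure q = 0.5 * 0.345 * 179.2^2 = 0.5 * 0.345 * 32112.64 = 5539.4304 Pa
Step 2: Multiply by wing area and lift coefficient: L = 5539.4304 * 43.7 * 1.491
Step 3: L = 242073.1085 * 1.491 = 360931.0 N

360931.0


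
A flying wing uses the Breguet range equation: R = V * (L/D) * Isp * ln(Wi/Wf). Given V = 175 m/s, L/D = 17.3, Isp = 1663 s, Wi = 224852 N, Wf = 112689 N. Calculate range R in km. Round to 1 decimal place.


Step 1: Coefficient = V * (L/D) * Isp = 175 * 17.3 * 1663 = 5034732.5 m
Step 2: Wi/Wf = 224852 / 112689 = 1.995332
Step 3: ln(1.995332) = 0.690811
Step 4: R = 5034732.5 * 0.690811 = 3478046.6 m = 3478.0 km

3478.0


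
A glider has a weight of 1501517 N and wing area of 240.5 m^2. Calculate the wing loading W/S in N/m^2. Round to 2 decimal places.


Step 1: Wing loading = W / S = 1501517 / 240.5
Step 2: Wing loading = 6243.31 N/m^2

6243.31


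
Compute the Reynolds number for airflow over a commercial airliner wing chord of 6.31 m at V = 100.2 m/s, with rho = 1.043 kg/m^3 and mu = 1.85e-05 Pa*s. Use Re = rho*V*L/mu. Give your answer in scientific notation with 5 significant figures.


Step 1: Numerator = rho * V * L = 1.043 * 100.2 * 6.31 = 659.449266
Step 2: Re = 659.449266 / 1.85e-05
Step 3: Re = 3.5646e+07

3.5646e+07


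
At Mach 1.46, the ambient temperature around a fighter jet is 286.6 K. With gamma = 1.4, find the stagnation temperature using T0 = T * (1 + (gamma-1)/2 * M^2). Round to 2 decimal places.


Step 1: (gamma-1)/2 = 0.2
Step 2: M^2 = 2.1316
Step 3: 1 + 0.2 * 2.1316 = 1.42632
Step 4: T0 = 286.6 * 1.42632 = 408.78 K

408.78


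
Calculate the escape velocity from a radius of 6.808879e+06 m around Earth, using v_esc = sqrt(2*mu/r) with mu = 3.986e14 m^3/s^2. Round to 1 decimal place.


Step 1: 2*mu/r = 2 * 3.986e14 / 6.808879e+06 = 117082415.4754
Step 2: v_esc = sqrt(117082415.4754) = 10820.5 m/s

10820.5


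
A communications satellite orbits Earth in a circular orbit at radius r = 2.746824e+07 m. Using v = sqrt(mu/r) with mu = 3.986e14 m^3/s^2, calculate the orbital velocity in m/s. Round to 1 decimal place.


Step 1: mu / r = 3.986e14 / 2.746824e+07 = 14511304.6923
Step 2: v = sqrt(14511304.6923) = 3809.4 m/s

3809.4


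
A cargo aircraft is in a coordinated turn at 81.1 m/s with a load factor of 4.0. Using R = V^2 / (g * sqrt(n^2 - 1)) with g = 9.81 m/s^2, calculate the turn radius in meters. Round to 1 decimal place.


Step 1: V^2 = 81.1^2 = 6577.21
Step 2: n^2 - 1 = 4.0^2 - 1 = 15.0
Step 3: sqrt(15.0) = 3.872983
Step 4: R = 6577.21 / (9.81 * 3.872983) = 173.1 m

173.1


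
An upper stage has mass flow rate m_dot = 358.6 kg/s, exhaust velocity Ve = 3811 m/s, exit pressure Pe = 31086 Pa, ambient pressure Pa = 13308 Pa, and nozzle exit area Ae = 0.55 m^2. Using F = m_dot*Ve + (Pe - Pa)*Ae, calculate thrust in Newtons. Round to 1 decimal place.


Step 1: Momentum thrust = m_dot * Ve = 358.6 * 3811 = 1366624.6 N
Step 2: Pressure thrust = (Pe - Pa) * Ae = (31086 - 13308) * 0.55 = 9777.90 N
Step 3: Total thrust F = 1366624.6 + 9777.90 = 1376402.5 N

1376402.5


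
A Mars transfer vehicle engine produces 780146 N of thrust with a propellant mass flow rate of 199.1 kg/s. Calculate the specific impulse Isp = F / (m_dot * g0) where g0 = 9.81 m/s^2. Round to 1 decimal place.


Step 1: m_dot * g0 = 199.1 * 9.81 = 1953.17
Step 2: Isp = 780146 / 1953.17 = 399.4 s

399.4


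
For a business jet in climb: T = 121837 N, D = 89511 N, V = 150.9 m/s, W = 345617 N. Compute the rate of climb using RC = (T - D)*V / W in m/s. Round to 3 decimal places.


Step 1: Excess thrust = T - D = 121837 - 89511 = 32326 N
Step 2: Excess power = 32326 * 150.9 = 4877993.4 W
Step 3: RC = 4877993.4 / 345617 = 14.114 m/s

14.114


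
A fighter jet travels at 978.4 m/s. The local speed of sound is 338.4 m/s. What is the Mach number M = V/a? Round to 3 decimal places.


Step 1: M = V / a = 978.4 / 338.4
Step 2: M = 2.891

2.891


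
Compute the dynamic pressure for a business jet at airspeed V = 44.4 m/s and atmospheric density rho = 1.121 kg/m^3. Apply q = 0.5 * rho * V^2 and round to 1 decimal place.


Step 1: V^2 = 44.4^2 = 1971.36
Step 2: q = 0.5 * 1.121 * 1971.36
Step 3: q = 1104.9 Pa

1104.9


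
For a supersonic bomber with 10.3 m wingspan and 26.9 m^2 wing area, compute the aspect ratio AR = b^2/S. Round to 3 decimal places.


Step 1: b^2 = 10.3^2 = 106.09
Step 2: AR = 106.09 / 26.9 = 3.944

3.944


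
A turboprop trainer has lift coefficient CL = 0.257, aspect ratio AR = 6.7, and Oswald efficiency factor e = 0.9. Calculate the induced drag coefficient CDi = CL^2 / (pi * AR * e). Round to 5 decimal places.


Step 1: CL^2 = 0.257^2 = 0.066049
Step 2: pi * AR * e = 3.14159 * 6.7 * 0.9 = 18.943804
Step 3: CDi = 0.066049 / 18.943804 = 0.00349

0.00349


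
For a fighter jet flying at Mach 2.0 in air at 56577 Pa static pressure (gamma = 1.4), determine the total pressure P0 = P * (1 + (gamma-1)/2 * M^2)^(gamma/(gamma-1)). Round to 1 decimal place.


Step 1: (gamma-1)/2 * M^2 = 0.2 * 4.0 = 0.8
Step 2: 1 + 0.8 = 1.8
Step 3: Exponent gamma/(gamma-1) = 3.5
Step 4: P0 = 56577 * 1.8^3.5 = 442683.9 Pa

442683.9


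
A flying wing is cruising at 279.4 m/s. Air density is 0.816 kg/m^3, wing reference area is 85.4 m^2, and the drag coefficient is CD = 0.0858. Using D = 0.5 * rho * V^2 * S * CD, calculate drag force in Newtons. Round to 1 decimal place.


Step 1: Dynamic pressure q = 0.5 * 0.816 * 279.4^2 = 31850.2589 Pa
Step 2: Drag D = q * S * CD = 31850.2589 * 85.4 * 0.0858
Step 3: D = 233377.0 N

233377.0


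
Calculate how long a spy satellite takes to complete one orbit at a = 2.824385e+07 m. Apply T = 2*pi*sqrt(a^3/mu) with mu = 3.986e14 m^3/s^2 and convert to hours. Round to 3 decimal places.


Step 1: a^3 / mu = 2.253054e+22 / 3.986e14 = 5.652420e+07
Step 2: sqrt(5.652420e+07) = 7518.2575 s
Step 3: T = 2*pi * 7518.2575 = 47238.61 s
Step 4: T in hours = 47238.61 / 3600 = 13.122 hours

13.122


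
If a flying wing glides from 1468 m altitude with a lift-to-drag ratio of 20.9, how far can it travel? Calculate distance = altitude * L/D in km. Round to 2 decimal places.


Step 1: Glide distance = altitude * L/D = 1468 * 20.9 = 30681.2 m
Step 2: Convert to km: 30681.2 / 1000 = 30.68 km

30.68


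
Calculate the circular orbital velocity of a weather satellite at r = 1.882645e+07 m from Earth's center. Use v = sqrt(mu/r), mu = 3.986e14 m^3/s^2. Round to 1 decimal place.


Step 1: mu / r = 3.986e14 / 1.882645e+07 = 21172339.9791
Step 2: v = sqrt(21172339.9791) = 4601.3 m/s

4601.3


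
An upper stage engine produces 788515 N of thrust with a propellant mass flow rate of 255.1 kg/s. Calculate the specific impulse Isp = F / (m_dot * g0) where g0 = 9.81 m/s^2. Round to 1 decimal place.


Step 1: m_dot * g0 = 255.1 * 9.81 = 2502.53
Step 2: Isp = 788515 / 2502.53 = 315.1 s

315.1


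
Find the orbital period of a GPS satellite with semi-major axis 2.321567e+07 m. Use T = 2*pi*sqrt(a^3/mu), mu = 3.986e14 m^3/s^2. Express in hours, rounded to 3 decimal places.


Step 1: a^3 / mu = 1.251249e+22 / 3.986e14 = 3.139109e+07
Step 2: sqrt(3.139109e+07) = 5602.775 s
Step 3: T = 2*pi * 5602.775 = 35203.27 s
Step 4: T in hours = 35203.27 / 3600 = 9.779 hours

9.779


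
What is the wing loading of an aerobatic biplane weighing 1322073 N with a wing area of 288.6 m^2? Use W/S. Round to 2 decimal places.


Step 1: Wing loading = W / S = 1322073 / 288.6
Step 2: Wing loading = 4580.99 N/m^2

4580.99


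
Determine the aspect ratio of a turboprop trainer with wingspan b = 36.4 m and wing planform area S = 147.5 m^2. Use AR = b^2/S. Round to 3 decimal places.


Step 1: b^2 = 36.4^2 = 1324.96
Step 2: AR = 1324.96 / 147.5 = 8.983

8.983


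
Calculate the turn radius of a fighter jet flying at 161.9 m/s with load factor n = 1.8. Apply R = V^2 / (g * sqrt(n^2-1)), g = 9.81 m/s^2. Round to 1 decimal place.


Step 1: V^2 = 161.9^2 = 26211.61
Step 2: n^2 - 1 = 1.8^2 - 1 = 2.24
Step 3: sqrt(2.24) = 1.496663
Step 4: R = 26211.61 / (9.81 * 1.496663) = 1785.3 m

1785.3


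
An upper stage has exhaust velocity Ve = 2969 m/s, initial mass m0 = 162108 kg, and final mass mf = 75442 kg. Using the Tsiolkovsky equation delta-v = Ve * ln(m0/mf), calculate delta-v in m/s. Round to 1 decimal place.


Step 1: Mass ratio m0/mf = 162108 / 75442 = 2.148777
Step 2: ln(2.148777) = 0.764899
Step 3: delta-v = 2969 * 0.764899 = 2271.0 m/s

2271.0


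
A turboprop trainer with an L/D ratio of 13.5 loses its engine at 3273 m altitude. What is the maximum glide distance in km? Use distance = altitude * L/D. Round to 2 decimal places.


Step 1: Glide distance = altitude * L/D = 3273 * 13.5 = 44185.5 m
Step 2: Convert to km: 44185.5 / 1000 = 44.19 km

44.19


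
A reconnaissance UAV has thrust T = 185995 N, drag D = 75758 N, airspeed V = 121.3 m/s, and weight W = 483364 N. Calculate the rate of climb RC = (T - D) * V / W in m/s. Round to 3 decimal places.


Step 1: Excess thrust = T - D = 185995 - 75758 = 110237 N
Step 2: Excess power = 110237 * 121.3 = 13371748.1 W
Step 3: RC = 13371748.1 / 483364 = 27.664 m/s

27.664


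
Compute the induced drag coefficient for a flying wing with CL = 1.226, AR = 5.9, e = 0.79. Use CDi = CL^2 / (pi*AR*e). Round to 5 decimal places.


Step 1: CL^2 = 1.226^2 = 1.503076
Step 2: pi * AR * e = 3.14159 * 5.9 * 0.79 = 14.642963
Step 3: CDi = 1.503076 / 14.642963 = 0.10265

0.10265


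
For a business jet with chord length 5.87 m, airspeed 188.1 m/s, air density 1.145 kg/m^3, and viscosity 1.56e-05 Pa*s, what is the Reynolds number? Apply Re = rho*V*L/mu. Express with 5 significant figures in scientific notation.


Step 1: Numerator = rho * V * L = 1.145 * 188.1 * 5.87 = 1264.248315
Step 2: Re = 1264.248315 / 1.56e-05
Step 3: Re = 8.1042e+07

8.1042e+07


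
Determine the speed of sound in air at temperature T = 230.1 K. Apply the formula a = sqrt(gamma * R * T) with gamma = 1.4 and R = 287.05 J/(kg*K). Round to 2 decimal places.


Step 1: gamma * R * T = 1.4 * 287.05 * 230.1 = 92470.287
Step 2: a = sqrt(92470.287) = 304.09 m/s

304.09


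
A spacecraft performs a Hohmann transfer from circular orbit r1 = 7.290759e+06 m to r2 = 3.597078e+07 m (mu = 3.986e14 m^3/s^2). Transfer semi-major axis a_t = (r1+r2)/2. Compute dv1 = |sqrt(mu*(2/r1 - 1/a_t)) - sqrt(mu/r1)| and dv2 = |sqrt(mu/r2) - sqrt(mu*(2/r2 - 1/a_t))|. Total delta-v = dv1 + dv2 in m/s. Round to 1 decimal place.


Step 1: Transfer semi-major axis a_t = (7.290759e+06 + 3.597078e+07) / 2 = 2.163077e+07 m
Step 2: v1 (circular at r1) = sqrt(mu/r1) = 7394.05 m/s
Step 3: v_t1 = sqrt(mu*(2/r1 - 1/a_t)) = 9535.01 m/s
Step 4: dv1 = |9535.01 - 7394.05| = 2140.96 m/s
Step 5: v2 (circular at r2) = 3328.85 m/s, v_t2 = 1932.61 m/s
Step 6: dv2 = |3328.85 - 1932.61| = 1396.24 m/s
Step 7: Total delta-v = 2140.96 + 1396.24 = 3537.2 m/s

3537.2


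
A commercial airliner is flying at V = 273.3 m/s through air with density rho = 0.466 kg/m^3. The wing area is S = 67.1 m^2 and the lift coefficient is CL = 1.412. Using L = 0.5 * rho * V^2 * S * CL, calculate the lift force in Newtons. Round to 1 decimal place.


Step 1: Calculate dynamic pressure q = 0.5 * 0.466 * 273.3^2 = 0.5 * 0.466 * 74692.89 = 17403.4434 Pa
Step 2: Multiply by wing area and lift coefficient: L = 17403.4434 * 67.1 * 1.412
Step 3: L = 1167771.0501 * 1.412 = 1648892.7 N

1648892.7


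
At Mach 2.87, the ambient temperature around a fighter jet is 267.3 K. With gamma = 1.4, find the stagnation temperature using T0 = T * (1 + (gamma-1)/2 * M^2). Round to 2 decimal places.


Step 1: (gamma-1)/2 = 0.2
Step 2: M^2 = 8.2369
Step 3: 1 + 0.2 * 8.2369 = 2.64738
Step 4: T0 = 267.3 * 2.64738 = 707.64 K

707.64


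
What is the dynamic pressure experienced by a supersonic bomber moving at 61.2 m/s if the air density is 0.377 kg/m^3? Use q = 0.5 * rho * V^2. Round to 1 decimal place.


Step 1: V^2 = 61.2^2 = 3745.44
Step 2: q = 0.5 * 0.377 * 3745.44
Step 3: q = 706.0 Pa

706.0


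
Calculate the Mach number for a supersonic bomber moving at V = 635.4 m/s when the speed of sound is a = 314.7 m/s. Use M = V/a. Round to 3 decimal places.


Step 1: M = V / a = 635.4 / 314.7
Step 2: M = 2.019

2.019


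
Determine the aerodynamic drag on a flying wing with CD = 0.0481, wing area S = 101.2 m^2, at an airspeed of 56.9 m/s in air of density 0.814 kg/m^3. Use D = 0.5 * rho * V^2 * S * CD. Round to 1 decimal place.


Step 1: Dynamic pressure q = 0.5 * 0.814 * 56.9^2 = 1317.7073 Pa
Step 2: Drag D = q * S * CD = 1317.7073 * 101.2 * 0.0481
Step 3: D = 6414.2 N

6414.2


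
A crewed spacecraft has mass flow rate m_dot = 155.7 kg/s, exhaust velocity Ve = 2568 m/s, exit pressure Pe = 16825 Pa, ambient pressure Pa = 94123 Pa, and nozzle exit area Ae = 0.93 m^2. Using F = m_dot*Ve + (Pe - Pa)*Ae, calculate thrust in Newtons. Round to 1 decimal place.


Step 1: Momentum thrust = m_dot * Ve = 155.7 * 2568 = 399837.6 N
Step 2: Pressure thrust = (Pe - Pa) * Ae = (16825 - 94123) * 0.93 = -71887.14 N
Step 3: Total thrust F = 399837.6 + -71887.14 = 327950.5 N

327950.5


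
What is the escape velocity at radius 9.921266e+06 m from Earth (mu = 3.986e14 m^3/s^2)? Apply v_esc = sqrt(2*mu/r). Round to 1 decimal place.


Step 1: 2*mu/r = 2 * 3.986e14 / 9.921266e+06 = 80352648.543
Step 2: v_esc = sqrt(80352648.543) = 8964.0 m/s

8964.0


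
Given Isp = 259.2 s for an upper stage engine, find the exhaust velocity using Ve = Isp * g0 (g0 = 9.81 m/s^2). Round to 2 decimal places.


Step 1: Ve = Isp * g0 = 259.2 * 9.81
Step 2: Ve = 2542.75 m/s

2542.75


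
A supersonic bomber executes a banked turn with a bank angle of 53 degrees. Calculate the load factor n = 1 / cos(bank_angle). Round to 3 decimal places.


Step 1: Convert 53 degrees to radians = 0.925025
Step 2: cos(53 deg) = 0.601815
Step 3: n = 1 / 0.601815 = 1.662

1.662


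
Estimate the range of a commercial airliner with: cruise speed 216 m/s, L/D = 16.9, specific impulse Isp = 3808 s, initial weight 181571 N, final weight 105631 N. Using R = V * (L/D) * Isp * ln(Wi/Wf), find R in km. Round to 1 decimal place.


Step 1: Coefficient = V * (L/D) * Isp = 216 * 16.9 * 3808 = 13900723.2 m
Step 2: Wi/Wf = 181571 / 105631 = 1.718918
Step 3: ln(1.718918) = 0.541695
Step 4: R = 13900723.2 * 0.541695 = 7529950.5 m = 7530.0 km

7530.0


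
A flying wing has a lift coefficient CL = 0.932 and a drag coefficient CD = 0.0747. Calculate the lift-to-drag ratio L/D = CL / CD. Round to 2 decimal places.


Step 1: L/D = CL / CD = 0.932 / 0.0747
Step 2: L/D = 12.48

12.48


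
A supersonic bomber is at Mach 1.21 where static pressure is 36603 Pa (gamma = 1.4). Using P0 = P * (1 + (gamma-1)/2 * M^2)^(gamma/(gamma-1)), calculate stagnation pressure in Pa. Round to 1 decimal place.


Step 1: (gamma-1)/2 * M^2 = 0.2 * 1.4641 = 0.29282
Step 2: 1 + 0.29282 = 1.29282
Step 3: Exponent gamma/(gamma-1) = 3.5
Step 4: P0 = 36603 * 1.29282^3.5 = 89929.0 Pa

89929.0


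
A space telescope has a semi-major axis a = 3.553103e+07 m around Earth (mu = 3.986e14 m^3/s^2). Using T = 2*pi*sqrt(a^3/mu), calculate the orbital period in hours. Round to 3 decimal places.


Step 1: a^3 / mu = 4.485629e+22 / 3.986e14 = 1.125346e+08
Step 2: sqrt(1.125346e+08) = 10608.233 s
Step 3: T = 2*pi * 10608.233 = 66653.49 s
Step 4: T in hours = 66653.49 / 3600 = 18.515 hours

18.515


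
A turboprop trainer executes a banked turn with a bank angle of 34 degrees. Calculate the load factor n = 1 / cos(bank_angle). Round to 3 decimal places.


Step 1: Convert 34 degrees to radians = 0.593412
Step 2: cos(34 deg) = 0.829038
Step 3: n = 1 / 0.829038 = 1.206

1.206


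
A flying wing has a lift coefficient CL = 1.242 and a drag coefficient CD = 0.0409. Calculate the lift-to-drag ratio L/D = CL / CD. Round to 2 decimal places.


Step 1: L/D = CL / CD = 1.242 / 0.0409
Step 2: L/D = 30.37

30.37


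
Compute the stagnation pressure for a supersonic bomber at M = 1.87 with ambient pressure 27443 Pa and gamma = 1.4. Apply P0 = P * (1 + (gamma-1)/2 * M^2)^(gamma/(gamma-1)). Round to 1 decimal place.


Step 1: (gamma-1)/2 * M^2 = 0.2 * 3.4969 = 0.69938
Step 2: 1 + 0.69938 = 1.69938
Step 3: Exponent gamma/(gamma-1) = 3.5
Step 4: P0 = 27443 * 1.69938^3.5 = 175569.2 Pa

175569.2


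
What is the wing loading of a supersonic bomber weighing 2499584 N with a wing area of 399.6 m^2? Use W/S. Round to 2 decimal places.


Step 1: Wing loading = W / S = 2499584 / 399.6
Step 2: Wing loading = 6255.22 N/m^2

6255.22


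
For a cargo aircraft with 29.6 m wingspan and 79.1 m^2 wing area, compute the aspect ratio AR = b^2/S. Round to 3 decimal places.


Step 1: b^2 = 29.6^2 = 876.16
Step 2: AR = 876.16 / 79.1 = 11.077

11.077


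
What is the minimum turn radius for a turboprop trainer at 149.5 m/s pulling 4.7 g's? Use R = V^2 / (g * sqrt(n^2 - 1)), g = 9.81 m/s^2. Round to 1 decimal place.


Step 1: V^2 = 149.5^2 = 22350.25
Step 2: n^2 - 1 = 4.7^2 - 1 = 21.09
Step 3: sqrt(21.09) = 4.592385
Step 4: R = 22350.25 / (9.81 * 4.592385) = 496.1 m

496.1


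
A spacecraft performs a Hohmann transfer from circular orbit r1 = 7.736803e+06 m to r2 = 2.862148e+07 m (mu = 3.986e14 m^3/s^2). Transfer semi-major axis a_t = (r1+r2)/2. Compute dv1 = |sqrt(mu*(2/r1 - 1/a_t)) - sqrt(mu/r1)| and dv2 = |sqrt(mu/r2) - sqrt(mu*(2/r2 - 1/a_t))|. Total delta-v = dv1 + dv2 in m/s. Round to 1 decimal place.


Step 1: Transfer semi-major axis a_t = (7.736803e+06 + 2.862148e+07) / 2 = 1.817914e+07 m
Step 2: v1 (circular at r1) = sqrt(mu/r1) = 7177.74 m/s
Step 3: v_t1 = sqrt(mu*(2/r1 - 1/a_t)) = 9006.32 m/s
Step 4: dv1 = |9006.32 - 7177.74| = 1828.57 m/s
Step 5: v2 (circular at r2) = 3731.84 m/s, v_t2 = 2434.54 m/s
Step 6: dv2 = |3731.84 - 2434.54| = 1297.3 m/s
Step 7: Total delta-v = 1828.57 + 1297.3 = 3125.9 m/s

3125.9


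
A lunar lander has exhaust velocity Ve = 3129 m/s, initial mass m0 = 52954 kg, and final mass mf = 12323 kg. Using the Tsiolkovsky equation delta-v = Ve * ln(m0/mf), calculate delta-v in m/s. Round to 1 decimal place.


Step 1: Mass ratio m0/mf = 52954 / 12323 = 4.297168
Step 2: ln(4.297168) = 1.457956
Step 3: delta-v = 3129 * 1.457956 = 4561.9 m/s

4561.9


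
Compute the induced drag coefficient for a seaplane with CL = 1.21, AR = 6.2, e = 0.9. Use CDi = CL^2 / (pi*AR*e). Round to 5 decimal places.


Step 1: CL^2 = 1.21^2 = 1.4641
Step 2: pi * AR * e = 3.14159 * 6.2 * 0.9 = 17.530087
Step 3: CDi = 1.4641 / 17.530087 = 0.08352

0.08352


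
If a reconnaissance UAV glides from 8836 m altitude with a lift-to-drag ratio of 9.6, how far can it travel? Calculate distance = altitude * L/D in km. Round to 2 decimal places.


Step 1: Glide distance = altitude * L/D = 8836 * 9.6 = 84825.6 m
Step 2: Convert to km: 84825.6 / 1000 = 84.83 km

84.83


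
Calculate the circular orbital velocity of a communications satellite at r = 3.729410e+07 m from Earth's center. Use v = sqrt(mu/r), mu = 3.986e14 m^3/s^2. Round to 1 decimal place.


Step 1: mu / r = 3.986e14 / 3.729410e+07 = 10688017.6757
Step 2: v = sqrt(10688017.6757) = 3269.3 m/s

3269.3


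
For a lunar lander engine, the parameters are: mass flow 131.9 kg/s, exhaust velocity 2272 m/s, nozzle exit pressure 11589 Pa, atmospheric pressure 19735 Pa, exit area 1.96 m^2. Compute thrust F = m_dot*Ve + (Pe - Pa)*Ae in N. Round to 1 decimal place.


Step 1: Momentum thrust = m_dot * Ve = 131.9 * 2272 = 299676.8 N
Step 2: Pressure thrust = (Pe - Pa) * Ae = (11589 - 19735) * 1.96 = -15966.16 N
Step 3: Total thrust F = 299676.8 + -15966.16 = 283710.6 N

283710.6


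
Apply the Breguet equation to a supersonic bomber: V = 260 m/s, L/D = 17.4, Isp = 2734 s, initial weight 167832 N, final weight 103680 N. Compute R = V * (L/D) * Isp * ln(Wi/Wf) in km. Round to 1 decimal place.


Step 1: Coefficient = V * (L/D) * Isp = 260 * 17.4 * 2734 = 12368616.0 m
Step 2: Wi/Wf = 167832 / 103680 = 1.61875
Step 3: ln(1.61875) = 0.481654
Step 4: R = 12368616.0 * 0.481654 = 5957396.4 m = 5957.4 km

5957.4


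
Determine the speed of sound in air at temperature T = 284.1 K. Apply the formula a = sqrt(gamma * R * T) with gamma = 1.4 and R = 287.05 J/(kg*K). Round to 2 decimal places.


Step 1: gamma * R * T = 1.4 * 287.05 * 284.1 = 114171.267
Step 2: a = sqrt(114171.267) = 337.89 m/s

337.89


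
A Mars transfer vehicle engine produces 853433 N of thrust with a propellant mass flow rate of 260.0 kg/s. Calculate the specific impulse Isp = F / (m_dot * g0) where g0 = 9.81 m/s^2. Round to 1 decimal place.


Step 1: m_dot * g0 = 260.0 * 9.81 = 2550.6
Step 2: Isp = 853433 / 2550.6 = 334.6 s

334.6


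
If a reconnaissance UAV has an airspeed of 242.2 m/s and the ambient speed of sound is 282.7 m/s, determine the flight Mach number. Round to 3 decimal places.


Step 1: M = V / a = 242.2 / 282.7
Step 2: M = 0.857

0.857


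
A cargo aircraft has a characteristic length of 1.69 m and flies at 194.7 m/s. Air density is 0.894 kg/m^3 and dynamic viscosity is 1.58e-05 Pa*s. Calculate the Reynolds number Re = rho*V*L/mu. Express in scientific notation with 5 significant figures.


Step 1: Numerator = rho * V * L = 0.894 * 194.7 * 1.69 = 294.164442
Step 2: Re = 294.164442 / 1.58e-05
Step 3: Re = 1.8618e+07

1.8618e+07


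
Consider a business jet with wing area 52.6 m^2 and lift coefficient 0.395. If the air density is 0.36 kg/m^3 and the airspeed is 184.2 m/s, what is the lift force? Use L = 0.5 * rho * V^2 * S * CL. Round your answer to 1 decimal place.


Step 1: Calculate dynamic pressure q = 0.5 * 0.36 * 184.2^2 = 0.5 * 0.36 * 33929.64 = 6107.3352 Pa
Step 2: Multiply by wing area and lift coefficient: L = 6107.3352 * 52.6 * 0.395
Step 3: L = 321245.8315 * 0.395 = 126892.1 N

126892.1


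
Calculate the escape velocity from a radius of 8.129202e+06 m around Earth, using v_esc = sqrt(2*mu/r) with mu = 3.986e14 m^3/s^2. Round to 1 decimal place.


Step 1: 2*mu/r = 2 * 3.986e14 / 8.129202e+06 = 98066206.2525
Step 2: v_esc = sqrt(98066206.2525) = 9902.8 m/s

9902.8


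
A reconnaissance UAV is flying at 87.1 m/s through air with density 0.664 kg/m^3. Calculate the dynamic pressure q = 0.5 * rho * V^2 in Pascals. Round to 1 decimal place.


Step 1: V^2 = 87.1^2 = 7586.41
Step 2: q = 0.5 * 0.664 * 7586.41
Step 3: q = 2518.7 Pa

2518.7


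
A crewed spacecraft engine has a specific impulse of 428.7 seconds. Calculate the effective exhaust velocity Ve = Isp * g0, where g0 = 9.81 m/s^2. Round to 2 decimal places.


Step 1: Ve = Isp * g0 = 428.7 * 9.81
Step 2: Ve = 4205.55 m/s

4205.55


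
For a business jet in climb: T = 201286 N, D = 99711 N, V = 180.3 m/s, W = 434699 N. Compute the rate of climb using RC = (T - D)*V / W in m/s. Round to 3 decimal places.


Step 1: Excess thrust = T - D = 201286 - 99711 = 101575 N
Step 2: Excess power = 101575 * 180.3 = 18313972.5 W
Step 3: RC = 18313972.5 / 434699 = 42.130 m/s

42.130


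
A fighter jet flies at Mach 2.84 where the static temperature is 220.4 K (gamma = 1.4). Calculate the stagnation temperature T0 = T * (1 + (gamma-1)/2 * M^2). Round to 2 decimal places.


Step 1: (gamma-1)/2 = 0.2
Step 2: M^2 = 8.0656
Step 3: 1 + 0.2 * 8.0656 = 2.61312
Step 4: T0 = 220.4 * 2.61312 = 575.93 K

575.93


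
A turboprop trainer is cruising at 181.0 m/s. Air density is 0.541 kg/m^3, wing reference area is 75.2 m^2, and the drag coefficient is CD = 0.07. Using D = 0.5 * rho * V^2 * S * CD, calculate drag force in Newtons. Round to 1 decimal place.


Step 1: Dynamic pressure q = 0.5 * 0.541 * 181.0^2 = 8861.8505 Pa
Step 2: Drag D = q * S * CD = 8861.8505 * 75.2 * 0.07
Step 3: D = 46648.8 N

46648.8


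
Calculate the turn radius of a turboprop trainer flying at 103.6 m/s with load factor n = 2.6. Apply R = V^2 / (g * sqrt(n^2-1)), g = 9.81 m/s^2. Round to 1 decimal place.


Step 1: V^2 = 103.6^2 = 10732.96
Step 2: n^2 - 1 = 2.6^2 - 1 = 5.76
Step 3: sqrt(5.76) = 2.4
Step 4: R = 10732.96 / (9.81 * 2.4) = 455.9 m

455.9


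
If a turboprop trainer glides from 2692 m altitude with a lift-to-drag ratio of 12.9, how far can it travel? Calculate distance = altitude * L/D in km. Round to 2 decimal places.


Step 1: Glide distance = altitude * L/D = 2692 * 12.9 = 34726.8 m
Step 2: Convert to km: 34726.8 / 1000 = 34.73 km

34.73


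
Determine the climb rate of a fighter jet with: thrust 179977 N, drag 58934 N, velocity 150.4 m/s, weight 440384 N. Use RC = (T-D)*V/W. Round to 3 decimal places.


Step 1: Excess thrust = T - D = 179977 - 58934 = 121043 N
Step 2: Excess power = 121043 * 150.4 = 18204867.2 W
Step 3: RC = 18204867.2 / 440384 = 41.339 m/s

41.339


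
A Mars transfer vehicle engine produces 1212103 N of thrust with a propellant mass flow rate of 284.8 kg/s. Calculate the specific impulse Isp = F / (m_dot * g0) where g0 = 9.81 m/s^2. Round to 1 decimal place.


Step 1: m_dot * g0 = 284.8 * 9.81 = 2793.89
Step 2: Isp = 1212103 / 2793.89 = 433.8 s

433.8


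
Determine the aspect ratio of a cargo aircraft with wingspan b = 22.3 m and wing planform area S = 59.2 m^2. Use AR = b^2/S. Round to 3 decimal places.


Step 1: b^2 = 22.3^2 = 497.29
Step 2: AR = 497.29 / 59.2 = 8.400

8.400


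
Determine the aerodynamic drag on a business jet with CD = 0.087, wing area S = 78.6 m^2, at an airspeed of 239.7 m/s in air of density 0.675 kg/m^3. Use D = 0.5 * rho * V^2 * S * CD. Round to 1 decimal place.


Step 1: Dynamic pressure q = 0.5 * 0.675 * 239.7^2 = 19391.4304 Pa
Step 2: Drag D = q * S * CD = 19391.4304 * 78.6 * 0.087
Step 3: D = 132602.5 N

132602.5


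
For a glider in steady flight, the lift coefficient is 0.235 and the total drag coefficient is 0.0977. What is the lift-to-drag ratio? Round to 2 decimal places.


Step 1: L/D = CL / CD = 0.235 / 0.0977
Step 2: L/D = 2.41

2.41


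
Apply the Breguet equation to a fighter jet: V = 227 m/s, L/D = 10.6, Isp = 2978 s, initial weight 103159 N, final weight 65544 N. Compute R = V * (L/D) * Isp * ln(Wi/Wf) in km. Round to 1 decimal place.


Step 1: Coefficient = V * (L/D) * Isp = 227 * 10.6 * 2978 = 7165663.6 m
Step 2: Wi/Wf = 103159 / 65544 = 1.573889
Step 3: ln(1.573889) = 0.45355
Step 4: R = 7165663.6 * 0.45355 = 3249985.4 m = 3250.0 km

3250.0


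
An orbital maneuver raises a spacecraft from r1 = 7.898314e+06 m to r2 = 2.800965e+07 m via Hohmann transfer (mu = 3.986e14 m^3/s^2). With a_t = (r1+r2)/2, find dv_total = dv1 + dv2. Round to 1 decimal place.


Step 1: Transfer semi-major axis a_t = (7.898314e+06 + 2.800965e+07) / 2 = 1.795398e+07 m
Step 2: v1 (circular at r1) = sqrt(mu/r1) = 7103.98 m/s
Step 3: v_t1 = sqrt(mu*(2/r1 - 1/a_t)) = 8873.09 m/s
Step 4: dv1 = |8873.09 - 7103.98| = 1769.11 m/s
Step 5: v2 (circular at r2) = 3772.37 m/s, v_t2 = 2502.08 m/s
Step 6: dv2 = |3772.37 - 2502.08| = 1270.29 m/s
Step 7: Total delta-v = 1769.11 + 1270.29 = 3039.4 m/s

3039.4


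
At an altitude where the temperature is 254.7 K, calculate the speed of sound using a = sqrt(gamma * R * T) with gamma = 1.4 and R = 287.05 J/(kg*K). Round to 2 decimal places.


Step 1: gamma * R * T = 1.4 * 287.05 * 254.7 = 102356.289
Step 2: a = sqrt(102356.289) = 319.93 m/s

319.93


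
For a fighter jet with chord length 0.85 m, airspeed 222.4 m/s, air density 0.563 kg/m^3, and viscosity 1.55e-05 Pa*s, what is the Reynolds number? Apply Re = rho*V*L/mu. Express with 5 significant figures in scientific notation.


Step 1: Numerator = rho * V * L = 0.563 * 222.4 * 0.85 = 106.42952
Step 2: Re = 106.42952 / 1.55e-05
Step 3: Re = 6.8664e+06

6.8664e+06


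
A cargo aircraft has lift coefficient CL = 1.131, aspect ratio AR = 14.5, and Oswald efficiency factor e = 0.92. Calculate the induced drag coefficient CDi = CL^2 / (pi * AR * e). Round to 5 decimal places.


Step 1: CL^2 = 1.131^2 = 1.279161
Step 2: pi * AR * e = 3.14159 * 14.5 * 0.92 = 41.908846
Step 3: CDi = 1.279161 / 41.908846 = 0.03052

0.03052


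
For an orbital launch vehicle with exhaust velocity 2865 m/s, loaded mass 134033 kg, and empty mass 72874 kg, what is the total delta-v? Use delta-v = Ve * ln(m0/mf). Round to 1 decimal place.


Step 1: Mass ratio m0/mf = 134033 / 72874 = 1.839243
Step 2: ln(1.839243) = 0.609354
Step 3: delta-v = 2865 * 0.609354 = 1745.8 m/s

1745.8


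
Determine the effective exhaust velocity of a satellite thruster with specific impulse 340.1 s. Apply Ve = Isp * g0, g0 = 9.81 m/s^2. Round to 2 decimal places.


Step 1: Ve = Isp * g0 = 340.1 * 9.81
Step 2: Ve = 3336.38 m/s

3336.38


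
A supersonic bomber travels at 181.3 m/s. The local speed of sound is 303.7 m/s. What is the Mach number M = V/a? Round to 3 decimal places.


Step 1: M = V / a = 181.3 / 303.7
Step 2: M = 0.597

0.597


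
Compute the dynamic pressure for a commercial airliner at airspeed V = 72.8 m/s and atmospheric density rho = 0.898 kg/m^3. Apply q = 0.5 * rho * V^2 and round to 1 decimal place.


Step 1: V^2 = 72.8^2 = 5299.84
Step 2: q = 0.5 * 0.898 * 5299.84
Step 3: q = 2379.6 Pa

2379.6


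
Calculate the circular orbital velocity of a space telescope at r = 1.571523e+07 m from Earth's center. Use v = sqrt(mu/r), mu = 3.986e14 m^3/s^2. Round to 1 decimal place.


Step 1: mu / r = 3.986e14 / 1.571523e+07 = 25363930.4038
Step 2: v = sqrt(25363930.4038) = 5036.3 m/s

5036.3


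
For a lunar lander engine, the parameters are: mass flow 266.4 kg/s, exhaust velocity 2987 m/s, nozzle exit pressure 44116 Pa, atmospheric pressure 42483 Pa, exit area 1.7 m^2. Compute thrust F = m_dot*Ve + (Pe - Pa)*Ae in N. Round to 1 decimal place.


Step 1: Momentum thrust = m_dot * Ve = 266.4 * 2987 = 795736.8 N
Step 2: Pressure thrust = (Pe - Pa) * Ae = (44116 - 42483) * 1.7 = 2776.1 N
Step 3: Total thrust F = 795736.8 + 2776.1 = 798512.9 N

798512.9


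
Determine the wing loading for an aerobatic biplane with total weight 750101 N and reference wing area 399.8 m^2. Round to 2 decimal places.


Step 1: Wing loading = W / S = 750101 / 399.8
Step 2: Wing loading = 1876.19 N/m^2

1876.19


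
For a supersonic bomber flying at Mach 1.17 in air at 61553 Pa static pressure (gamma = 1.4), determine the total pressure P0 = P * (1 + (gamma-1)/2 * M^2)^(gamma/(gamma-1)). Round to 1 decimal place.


Step 1: (gamma-1)/2 * M^2 = 0.2 * 1.3689 = 0.27378
Step 2: 1 + 0.27378 = 1.27378
Step 3: Exponent gamma/(gamma-1) = 3.5
Step 4: P0 = 61553 * 1.27378^3.5 = 143575.3 Pa

143575.3


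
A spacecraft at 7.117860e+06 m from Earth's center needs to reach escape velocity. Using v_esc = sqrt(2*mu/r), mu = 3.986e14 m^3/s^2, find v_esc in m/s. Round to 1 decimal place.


Step 1: 2*mu/r = 2 * 3.986e14 / 7.117860e+06 = 111999955.0427
Step 2: v_esc = sqrt(111999955.0427) = 10583.0 m/s

10583.0


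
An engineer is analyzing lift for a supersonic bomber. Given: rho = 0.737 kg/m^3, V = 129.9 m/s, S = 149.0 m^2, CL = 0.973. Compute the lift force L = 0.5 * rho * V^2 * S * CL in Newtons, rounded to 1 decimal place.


Step 1: Calculate dynamic pressure q = 0.5 * 0.737 * 129.9^2 = 0.5 * 0.737 * 16874.01 = 6218.0727 Pa
Step 2: Multiply by wing area and lift coefficient: L = 6218.0727 * 149.0 * 0.973
Step 3: L = 926492.8301 * 0.973 = 901477.5 N

901477.5


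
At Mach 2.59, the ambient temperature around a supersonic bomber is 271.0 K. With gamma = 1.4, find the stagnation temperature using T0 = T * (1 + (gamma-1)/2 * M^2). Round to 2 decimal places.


Step 1: (gamma-1)/2 = 0.2
Step 2: M^2 = 6.7081
Step 3: 1 + 0.2 * 6.7081 = 2.34162
Step 4: T0 = 271.0 * 2.34162 = 634.58 K

634.58


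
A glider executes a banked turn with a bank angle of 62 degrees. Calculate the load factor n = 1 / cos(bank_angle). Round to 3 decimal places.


Step 1: Convert 62 degrees to radians = 1.082104
Step 2: cos(62 deg) = 0.469472
Step 3: n = 1 / 0.469472 = 2.130

2.130


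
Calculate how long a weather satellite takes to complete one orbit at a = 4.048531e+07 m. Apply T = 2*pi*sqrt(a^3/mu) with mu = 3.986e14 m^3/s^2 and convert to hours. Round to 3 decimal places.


Step 1: a^3 / mu = 6.635787e+22 / 3.986e14 = 1.664773e+08
Step 2: sqrt(1.664773e+08) = 12902.6096 s
Step 3: T = 2*pi * 12902.6096 = 81069.49 s
Step 4: T in hours = 81069.49 / 3600 = 22.519 hours

22.519


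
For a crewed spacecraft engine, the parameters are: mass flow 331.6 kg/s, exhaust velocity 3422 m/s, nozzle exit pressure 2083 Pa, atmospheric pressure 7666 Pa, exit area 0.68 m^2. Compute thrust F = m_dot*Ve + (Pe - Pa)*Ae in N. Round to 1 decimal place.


Step 1: Momentum thrust = m_dot * Ve = 331.6 * 3422 = 1134735.2 N
Step 2: Pressure thrust = (Pe - Pa) * Ae = (2083 - 7666) * 0.68 = -3796.44 N
Step 3: Total thrust F = 1134735.2 + -3796.44 = 1130938.8 N

1130938.8


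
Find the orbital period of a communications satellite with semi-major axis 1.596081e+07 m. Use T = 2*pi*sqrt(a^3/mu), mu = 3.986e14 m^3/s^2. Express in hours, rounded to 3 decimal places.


Step 1: a^3 / mu = 4.065976e+21 / 3.986e14 = 1.020064e+07
Step 2: sqrt(1.020064e+07) = 3193.8443 s
Step 3: T = 2*pi * 3193.8443 = 20067.52 s
Step 4: T in hours = 20067.52 / 3600 = 5.574 hours

5.574


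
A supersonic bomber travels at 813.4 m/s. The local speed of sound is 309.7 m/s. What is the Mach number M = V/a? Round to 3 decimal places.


Step 1: M = V / a = 813.4 / 309.7
Step 2: M = 2.626

2.626


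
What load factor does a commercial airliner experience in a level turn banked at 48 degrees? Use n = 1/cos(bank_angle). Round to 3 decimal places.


Step 1: Convert 48 degrees to radians = 0.837758
Step 2: cos(48 deg) = 0.669131
Step 3: n = 1 / 0.669131 = 1.494

1.494


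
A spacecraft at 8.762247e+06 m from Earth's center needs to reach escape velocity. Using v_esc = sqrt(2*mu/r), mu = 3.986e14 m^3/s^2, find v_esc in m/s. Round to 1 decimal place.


Step 1: 2*mu/r = 2 * 3.986e14 / 8.762247e+06 = 90981228.9017
Step 2: v_esc = sqrt(90981228.9017) = 9538.4 m/s

9538.4


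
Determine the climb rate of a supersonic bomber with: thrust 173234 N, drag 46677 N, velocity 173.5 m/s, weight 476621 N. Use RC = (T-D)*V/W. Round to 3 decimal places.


Step 1: Excess thrust = T - D = 173234 - 46677 = 126557 N
Step 2: Excess power = 126557 * 173.5 = 21957639.5 W
Step 3: RC = 21957639.5 / 476621 = 46.069 m/s

46.069


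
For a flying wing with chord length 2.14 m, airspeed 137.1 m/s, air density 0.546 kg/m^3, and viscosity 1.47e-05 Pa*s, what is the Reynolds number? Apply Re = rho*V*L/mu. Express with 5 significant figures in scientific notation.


Step 1: Numerator = rho * V * L = 0.546 * 137.1 * 2.14 = 160.193124
Step 2: Re = 160.193124 / 1.47e-05
Step 3: Re = 1.0897e+07

1.0897e+07


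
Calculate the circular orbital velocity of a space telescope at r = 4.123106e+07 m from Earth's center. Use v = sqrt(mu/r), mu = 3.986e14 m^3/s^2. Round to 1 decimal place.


Step 1: mu / r = 3.986e14 / 4.123106e+07 = 9667469.1361
Step 2: v = sqrt(9667469.1361) = 3109.3 m/s

3109.3


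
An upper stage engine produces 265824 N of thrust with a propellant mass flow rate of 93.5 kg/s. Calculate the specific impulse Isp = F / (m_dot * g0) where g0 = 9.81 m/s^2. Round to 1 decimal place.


Step 1: m_dot * g0 = 93.5 * 9.81 = 917.24
Step 2: Isp = 265824 / 917.24 = 289.8 s

289.8


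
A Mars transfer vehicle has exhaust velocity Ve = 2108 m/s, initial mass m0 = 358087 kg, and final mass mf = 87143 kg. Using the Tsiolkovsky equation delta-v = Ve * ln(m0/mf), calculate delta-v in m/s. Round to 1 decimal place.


Step 1: Mass ratio m0/mf = 358087 / 87143 = 4.109188
Step 2: ln(4.109188) = 1.413226
Step 3: delta-v = 2108 * 1.413226 = 2979.1 m/s

2979.1
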